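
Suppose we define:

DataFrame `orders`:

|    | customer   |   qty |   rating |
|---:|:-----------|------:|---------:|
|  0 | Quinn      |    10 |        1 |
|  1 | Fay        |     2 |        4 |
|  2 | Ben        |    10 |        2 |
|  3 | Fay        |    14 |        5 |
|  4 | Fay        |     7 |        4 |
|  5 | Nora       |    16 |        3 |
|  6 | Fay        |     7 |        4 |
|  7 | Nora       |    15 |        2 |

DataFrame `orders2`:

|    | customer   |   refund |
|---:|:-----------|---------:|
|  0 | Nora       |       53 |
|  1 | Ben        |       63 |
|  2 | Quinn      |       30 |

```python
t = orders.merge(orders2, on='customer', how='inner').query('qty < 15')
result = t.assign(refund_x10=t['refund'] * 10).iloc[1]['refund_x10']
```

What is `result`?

merge on 'customer' (how='inner') → 4 rows:
  customer  qty  rating  refund
0    Quinn   10       1      30
1      Ben   10       2      63
2     Nora   16       3      53
3     Nora   15       2      53
filter rows where qty < 15:
  customer  qty  rating  refund
0    Quinn   10       1      30
1      Ben   10       2      63
add column refund_x10 = t['refund'] * 10:
  customer  qty  rating  refund  refund_x10
0    Quinn   10       1      30         300
1      Ben   10       2      63         630
So iloc[1]['refund_x10'] = 630.

630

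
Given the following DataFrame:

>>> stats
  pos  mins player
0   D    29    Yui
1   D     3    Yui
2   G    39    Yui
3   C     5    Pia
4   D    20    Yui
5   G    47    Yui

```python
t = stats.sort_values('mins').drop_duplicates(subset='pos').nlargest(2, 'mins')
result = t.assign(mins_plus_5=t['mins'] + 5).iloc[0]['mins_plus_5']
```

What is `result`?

sort by mins:
  pos  mins player
1   D     3    Yui
3   C     5    Pia
4   D    20    Yui
0   D    29    Yui
2   G    39    Yui
5   G    47    Yui
drop duplicate pos (keep=first):
  pos  mins player
1   D     3    Yui
3   C     5    Pia
2   G    39    Yui
take 2 rows with largest mins:
  pos  mins player
2   G    39    Yui
3   C     5    Pia
add column mins_plus_5 = t['mins'] + 5:
  pos  mins player  mins_plus_5
2   G    39    Yui           44
3   C     5    Pia           10

44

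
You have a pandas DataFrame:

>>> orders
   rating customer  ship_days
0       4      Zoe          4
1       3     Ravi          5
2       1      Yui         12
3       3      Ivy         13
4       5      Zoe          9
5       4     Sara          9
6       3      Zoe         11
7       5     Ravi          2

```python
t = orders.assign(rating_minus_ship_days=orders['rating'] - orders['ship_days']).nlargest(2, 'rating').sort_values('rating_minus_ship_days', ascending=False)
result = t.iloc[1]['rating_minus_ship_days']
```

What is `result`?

add column rating_minus_ship_days = orders['rating'] - orders['ship_days']:
   rating customer  ship_days  rating_minus_ship_days
0       4      Zoe          4                       0
1       3     Ravi          5                      -2
2       1      Yui         12                     -11
3       3      Ivy         13                     -10
4       5      Zoe          9                      -4
5       4     Sara          9                      -5
6       3      Zoe         11                      -8
7       5     Ravi          2                       3
take 2 rows with largest rating:
   rating customer  ship_days  rating_minus_ship_days
4       5      Zoe          9                      -4
7       5     Ravi          2                       3
sort by rating_minus_ship_days descending:
   rating customer  ship_days  rating_minus_ship_days
7       5     Ravi          2                       3
4       5      Zoe          9                      -4
Hence -4.

-4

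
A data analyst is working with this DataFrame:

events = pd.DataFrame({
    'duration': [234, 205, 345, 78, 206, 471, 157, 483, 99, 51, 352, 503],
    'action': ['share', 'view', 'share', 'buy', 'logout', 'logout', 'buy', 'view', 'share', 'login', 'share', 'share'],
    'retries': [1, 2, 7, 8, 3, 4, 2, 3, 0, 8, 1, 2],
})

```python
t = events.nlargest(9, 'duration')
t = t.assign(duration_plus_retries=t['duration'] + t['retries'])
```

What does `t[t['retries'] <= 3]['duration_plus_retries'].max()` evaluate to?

take 9 rows with largest duration:
    duration  action  retries
11       503   share        2
7        483    view        3
5        471  logout        4
10       352   share        1
2        345   share        7
0        234   share        1
4        206  logout        3
1        205    view        2
6        157     buy        2
add column duration_plus_retries = t['duration'] + t['retries']:
    duration  action  retries  duration_plus_retries
11       503   share        2                    505
7        483    view        3                    486
5        471  logout        4                    475
10       352   share        1                    353
2        345   share        7                    352
0        234   share        1                    235
4        206  logout        3                    209
1        205    view        2                    207
6        157     buy        2                    159
filter rows where retries <= 3:
    duration  action  retries  duration_plus_retries
11       503   share        2                    505
7        483    view        3                    486
10       352   share        1                    353
0        234   share        1                    235
4        206  logout        3                    209
1        205    view        2                    207
6        157     buy        2                    159
Reading off the max of column 'duration_plus_retries', we get 505.

505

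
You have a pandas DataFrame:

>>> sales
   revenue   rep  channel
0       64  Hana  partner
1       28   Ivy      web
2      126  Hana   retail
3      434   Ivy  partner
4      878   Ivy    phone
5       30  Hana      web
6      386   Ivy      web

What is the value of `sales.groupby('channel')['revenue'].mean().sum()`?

group by channel, mean of revenue:
channel
partner    249.0
phone      878.0
retail     126.0
web        148.0
Name: revenue, dtype: float64
Finally, sum of the resulting series = 1401.0.

1401.0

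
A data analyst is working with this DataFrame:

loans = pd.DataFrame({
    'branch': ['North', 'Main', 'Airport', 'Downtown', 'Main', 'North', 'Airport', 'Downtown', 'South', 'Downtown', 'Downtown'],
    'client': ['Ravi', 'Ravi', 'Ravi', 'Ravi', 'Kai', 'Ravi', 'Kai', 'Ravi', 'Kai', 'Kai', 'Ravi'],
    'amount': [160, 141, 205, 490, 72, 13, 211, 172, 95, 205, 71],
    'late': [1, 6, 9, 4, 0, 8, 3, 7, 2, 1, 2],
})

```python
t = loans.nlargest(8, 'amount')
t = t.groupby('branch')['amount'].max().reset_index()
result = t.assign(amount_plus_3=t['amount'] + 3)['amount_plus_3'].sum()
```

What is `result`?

take 8 rows with largest amount:
     branch client  amount  late
3  Downtown   Ravi     490     4
6   Airport    Kai     211     3
2   Airport   Ravi     205     9
9  Downtown    Kai     205     1
7  Downtown   Ravi     172     7
0     North   Ravi     160     1
1      Main   Ravi     141     6
8     South    Kai      95     2
group by branch, max of amount:
branch
Airport     211
Downtown    490
Main        141
North       160
South        95
Name: amount, dtype: int64
reset_index():
     branch  amount
0   Airport     211
1  Downtown     490
2      Main     141
3     North     160
4     South      95
add column amount_plus_3 = t['amount'] + 3:
     branch  amount  amount_plus_3
0   Airport     211            214
1  Downtown     490            493
2      Main     141            144
3     North     160            163
4     South      95             98
Taking the sum of column 'amount_plus_3' gives 1112.

1112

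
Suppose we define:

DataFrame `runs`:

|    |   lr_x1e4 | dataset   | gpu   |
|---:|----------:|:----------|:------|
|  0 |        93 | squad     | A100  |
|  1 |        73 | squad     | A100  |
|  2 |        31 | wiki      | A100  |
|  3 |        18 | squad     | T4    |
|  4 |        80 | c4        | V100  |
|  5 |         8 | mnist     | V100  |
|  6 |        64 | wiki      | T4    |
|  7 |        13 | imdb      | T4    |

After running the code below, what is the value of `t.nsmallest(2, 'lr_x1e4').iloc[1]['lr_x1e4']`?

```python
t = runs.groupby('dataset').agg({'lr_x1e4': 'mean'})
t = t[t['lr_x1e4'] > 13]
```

61.3333333333

group by dataset, mean of lr_x1e4:
           lr_x1e4
dataset           
c4       80.000000
imdb     13.000000
mnist     8.000000
squad    61.333333
wiki     47.500000
filter rows where lr_x1e4 > 13:
           lr_x1e4
dataset           
c4       80.000000
squad    61.333333
wiki     47.500000
take 2 rows with smallest lr_x1e4:
           lr_x1e4
dataset           
wiki     47.500000
squad    61.333333
Finally, value at position 1, column 'lr_x1e4' = 61.3333333333.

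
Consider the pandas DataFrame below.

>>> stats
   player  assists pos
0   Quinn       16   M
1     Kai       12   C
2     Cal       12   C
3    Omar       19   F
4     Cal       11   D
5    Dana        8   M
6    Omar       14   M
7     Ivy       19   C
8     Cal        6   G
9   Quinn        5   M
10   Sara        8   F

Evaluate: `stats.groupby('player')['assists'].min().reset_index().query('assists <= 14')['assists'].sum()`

group by player, min of assists:
player
Cal       6
Dana      8
Ivy      19
Kai      12
Omar     14
Quinn     5
Sara      8
Name: assists, dtype: int64
reset_index():
  player  assists
0    Cal        6
1   Dana        8
2    Ivy       19
3    Kai       12
4   Omar       14
5  Quinn        5
6   Sara        8
filter rows where assists <= 14:
  player  assists
0    Cal        6
1   Dana        8
3    Kai       12
4   Omar       14
5  Quinn        5
6   Sara        8

53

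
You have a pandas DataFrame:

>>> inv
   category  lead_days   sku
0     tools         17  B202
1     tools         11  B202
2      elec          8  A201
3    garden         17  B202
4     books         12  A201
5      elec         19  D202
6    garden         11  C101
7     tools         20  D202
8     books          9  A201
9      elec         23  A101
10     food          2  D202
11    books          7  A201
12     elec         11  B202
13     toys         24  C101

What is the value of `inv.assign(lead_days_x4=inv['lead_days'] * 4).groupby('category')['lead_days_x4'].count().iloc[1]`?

4

add column lead_days_x4 = inv['lead_days'] * 4:
   category  lead_days   sku  lead_days_x4
0     tools         17  B202            68
1     tools         11  B202            44
2      elec          8  A201            32
3    garden         17  B202            68
4     books         12  A201            48
5      elec         19  D202            76
6    garden         11  C101            44
7     tools         20  D202            80
8     books          9  A201            36
9      elec         23  A101            92
10     food          2  D202             8
11    books          7  A201            28
12     elec         11  B202            44
13     toys         24  C101            96
group by category, count of lead_days_x4:
category
books     3
elec      4
food      1
garden    2
tools     3
toys      1
Name: lead_days_x4, dtype: int64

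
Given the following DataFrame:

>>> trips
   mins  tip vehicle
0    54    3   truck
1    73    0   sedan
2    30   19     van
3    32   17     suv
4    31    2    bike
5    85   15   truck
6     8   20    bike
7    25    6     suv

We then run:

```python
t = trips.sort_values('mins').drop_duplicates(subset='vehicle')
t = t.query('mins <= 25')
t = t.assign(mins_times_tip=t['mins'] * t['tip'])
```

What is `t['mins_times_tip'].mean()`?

155.0

sort by mins:
   mins  tip vehicle
6     8   20    bike
7    25    6     suv
2    30   19     van
4    31    2    bike
3    32   17     suv
0    54    3   truck
1    73    0   sedan
5    85   15   truck
drop duplicate vehicle (keep=first):
   mins  tip vehicle
6     8   20    bike
7    25    6     suv
2    30   19     van
0    54    3   truck
1    73    0   sedan
filter rows where mins <= 25:
   mins  tip vehicle
6     8   20    bike
7    25    6     suv
add column mins_times_tip = t['mins'] * t['tip']:
   mins  tip vehicle  mins_times_tip
6     8   20    bike             160
7    25    6     suv             150
mean of column 'mins_times_tip' → 155.0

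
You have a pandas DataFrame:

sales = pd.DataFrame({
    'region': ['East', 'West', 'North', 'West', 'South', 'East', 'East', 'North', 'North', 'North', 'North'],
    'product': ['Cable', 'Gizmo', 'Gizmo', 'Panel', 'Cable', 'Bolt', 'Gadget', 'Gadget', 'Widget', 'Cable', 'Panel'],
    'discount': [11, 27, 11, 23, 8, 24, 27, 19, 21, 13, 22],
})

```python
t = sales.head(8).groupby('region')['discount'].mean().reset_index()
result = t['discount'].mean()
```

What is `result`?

take first 8 rows:
  region product  discount
0   East   Cable        11
1   West   Gizmo        27
2  North   Gizmo        11
3   West   Panel        23
4  South   Cable         8
5   East    Bolt        24
6   East  Gadget        27
7  North  Gadget        19
group by region, mean of discount:
region
East     20.666667
North    15.000000
South     8.000000
West     25.000000
Name: discount, dtype: float64
reset_index():
  region   discount
0   East  20.666667
1  North  15.000000
2  South   8.000000
3   West  25.000000
Reading off the mean of column 'discount', we get 17.1666666667.

17.1666666667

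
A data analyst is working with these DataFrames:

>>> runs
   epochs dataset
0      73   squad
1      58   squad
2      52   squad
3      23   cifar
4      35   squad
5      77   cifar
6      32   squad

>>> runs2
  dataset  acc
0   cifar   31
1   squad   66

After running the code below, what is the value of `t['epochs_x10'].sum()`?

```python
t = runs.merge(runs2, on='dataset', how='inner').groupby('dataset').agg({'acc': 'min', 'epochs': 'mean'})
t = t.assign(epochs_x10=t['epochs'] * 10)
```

1000.0

merge on 'dataset' (how='inner') → 7 rows:
   epochs dataset  acc
0      73   squad   66
1      58   squad   66
2      52   squad   66
3      23   cifar   31
4      35   squad   66
5      77   cifar   31
6      32   squad   66
group by dataset: min(acc), mean(epochs):
         acc  epochs
dataset             
cifar     31    50.0
squad     66    50.0
add column epochs_x10 = t['epochs'] * 10:
         acc  epochs  epochs_x10
dataset                         
cifar     31    50.0       500.0
squad     66    50.0       500.0
sum of column 'epochs_x10' → 1000.0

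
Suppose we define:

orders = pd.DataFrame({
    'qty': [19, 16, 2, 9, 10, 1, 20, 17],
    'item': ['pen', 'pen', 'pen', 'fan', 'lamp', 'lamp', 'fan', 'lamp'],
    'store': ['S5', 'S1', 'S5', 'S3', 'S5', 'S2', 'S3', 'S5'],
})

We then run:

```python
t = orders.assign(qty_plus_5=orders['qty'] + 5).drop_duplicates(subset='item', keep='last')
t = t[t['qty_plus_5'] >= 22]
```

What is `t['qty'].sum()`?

37

add column qty_plus_5 = orders['qty'] + 5:
   qty  item store  qty_plus_5
0   19   pen    S5          24
1   16   pen    S1          21
2    2   pen    S5           7
3    9   fan    S3          14
4   10  lamp    S5          15
5    1  lamp    S2           6
6   20   fan    S3          25
7   17  lamp    S5          22
drop duplicate item (keep=last):
   qty  item store  qty_plus_5
2    2   pen    S5           7
6   20   fan    S3          25
7   17  lamp    S5          22
filter rows where qty_plus_5 >= 22:
   qty  item store  qty_plus_5
6   20   fan    S3          25
7   17  lamp    S5          22
Finally, sum of column 'qty' = 37.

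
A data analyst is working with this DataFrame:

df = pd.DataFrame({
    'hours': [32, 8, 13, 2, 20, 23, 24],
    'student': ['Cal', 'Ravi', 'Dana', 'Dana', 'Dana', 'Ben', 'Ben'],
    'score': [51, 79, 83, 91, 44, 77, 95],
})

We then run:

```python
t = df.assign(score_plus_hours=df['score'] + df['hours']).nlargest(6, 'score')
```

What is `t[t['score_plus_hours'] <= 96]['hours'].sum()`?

55

add column score_plus_hours = df['score'] + df['hours']:
   hours student  score  score_plus_hours
0     32     Cal     51                83
1      8    Ravi     79                87
2     13    Dana     83                96
3      2    Dana     91                93
4     20    Dana     44                64
5     23     Ben     77               100
6     24     Ben     95               119
take 6 rows with largest score:
   hours student  score  score_plus_hours
6     24     Ben     95               119
3      2    Dana     91                93
2     13    Dana     83                96
1      8    Ravi     79                87
5     23     Ben     77               100
0     32     Cal     51                83
filter rows where score_plus_hours <= 96:
   hours student  score  score_plus_hours
3      2    Dana     91                93
2     13    Dana     83                96
1      8    Ravi     79                87
0     32     Cal     51                83
Taking the sum of column 'hours' gives 55.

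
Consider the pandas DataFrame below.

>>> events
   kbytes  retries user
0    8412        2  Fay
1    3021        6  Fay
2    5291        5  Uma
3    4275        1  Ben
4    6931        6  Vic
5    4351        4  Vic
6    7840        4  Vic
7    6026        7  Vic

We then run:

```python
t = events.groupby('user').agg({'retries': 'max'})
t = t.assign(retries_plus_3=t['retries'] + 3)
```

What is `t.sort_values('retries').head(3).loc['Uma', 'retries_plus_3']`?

8

group by user, max of retries:
      retries
user         
Ben         1
Fay         6
Uma         5
Vic         7
add column retries_plus_3 = t['retries'] + 3:
      retries  retries_plus_3
user                         
Ben         1               4
Fay         6               9
Uma         5               8
Vic         7              10
sort by retries:
      retries  retries_plus_3
user                         
Ben         1               4
Uma         5               8
Fay         6               9
Vic         7              10
take first 3 rows:
      retries  retries_plus_3
user                         
Ben         1               4
Uma         5               8
Fay         6               9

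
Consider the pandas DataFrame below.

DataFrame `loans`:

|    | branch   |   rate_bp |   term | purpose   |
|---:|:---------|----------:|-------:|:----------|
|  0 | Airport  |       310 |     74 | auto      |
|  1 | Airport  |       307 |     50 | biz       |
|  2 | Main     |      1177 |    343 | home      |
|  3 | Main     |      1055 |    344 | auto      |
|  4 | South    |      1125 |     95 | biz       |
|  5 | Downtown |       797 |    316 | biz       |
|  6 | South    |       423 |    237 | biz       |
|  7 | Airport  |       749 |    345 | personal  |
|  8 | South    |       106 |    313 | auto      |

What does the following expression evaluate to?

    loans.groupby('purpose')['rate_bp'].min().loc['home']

group by purpose, min of rate_bp:
purpose
auto         106
biz          307
home        1177
personal     749
Name: rate_bp, dtype: int64
Reading off the value at index 'home', we get 1177.

1177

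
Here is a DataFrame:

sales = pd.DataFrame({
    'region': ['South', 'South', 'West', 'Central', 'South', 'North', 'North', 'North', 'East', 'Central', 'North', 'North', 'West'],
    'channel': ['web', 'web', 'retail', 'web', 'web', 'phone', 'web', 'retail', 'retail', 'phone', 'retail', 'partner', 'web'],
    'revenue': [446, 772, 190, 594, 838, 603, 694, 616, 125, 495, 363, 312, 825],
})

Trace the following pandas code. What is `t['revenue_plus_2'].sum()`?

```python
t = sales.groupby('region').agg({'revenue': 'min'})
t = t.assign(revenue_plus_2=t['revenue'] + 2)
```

1578

group by region, min of revenue:
         revenue
region          
Central      495
East         125
North        312
South        446
West         190
add column revenue_plus_2 = t['revenue'] + 2:
         revenue  revenue_plus_2
region                          
Central      495             497
East         125             127
North        312             314
South        446             448
West         190             192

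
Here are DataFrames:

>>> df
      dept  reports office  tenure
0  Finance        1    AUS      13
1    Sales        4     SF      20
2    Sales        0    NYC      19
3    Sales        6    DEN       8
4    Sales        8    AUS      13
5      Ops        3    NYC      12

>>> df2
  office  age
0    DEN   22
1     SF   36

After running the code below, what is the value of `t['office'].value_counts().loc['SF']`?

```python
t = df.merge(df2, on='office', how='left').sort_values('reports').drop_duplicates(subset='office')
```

1

merge on 'office' (how='left') → 6 rows:
      dept  reports office  tenure   age
0  Finance        1    AUS      13   NaN
1    Sales        4     SF      20  36.0
2    Sales        0    NYC      19   NaN
3    Sales        6    DEN       8  22.0
4    Sales        8    AUS      13   NaN
5      Ops        3    NYC      12   NaN
sort by reports:
      dept  reports office  tenure   age
2    Sales        0    NYC      19   NaN
0  Finance        1    AUS      13   NaN
5      Ops        3    NYC      12   NaN
1    Sales        4     SF      20  36.0
3    Sales        6    DEN       8  22.0
4    Sales        8    AUS      13   NaN
drop duplicate office (keep=first):
      dept  reports office  tenure   age
2    Sales        0    NYC      19   NaN
0  Finance        1    AUS      13   NaN
1    Sales        4     SF      20  36.0
3    Sales        6    DEN       8  22.0
value_counts of office:
office
NYC    1
AUS    1
SF     1
DEN    1
Name: count, dtype: int64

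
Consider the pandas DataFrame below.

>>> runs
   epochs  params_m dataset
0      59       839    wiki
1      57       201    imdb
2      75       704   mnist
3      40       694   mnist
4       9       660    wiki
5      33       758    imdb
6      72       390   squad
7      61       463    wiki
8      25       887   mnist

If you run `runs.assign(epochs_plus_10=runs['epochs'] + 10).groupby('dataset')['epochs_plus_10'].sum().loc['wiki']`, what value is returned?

159

add column epochs_plus_10 = runs['epochs'] + 10:
   epochs  params_m dataset  epochs_plus_10
0      59       839    wiki              69
1      57       201    imdb              67
2      75       704   mnist              85
3      40       694   mnist              50
4       9       660    wiki              19
5      33       758    imdb              43
6      72       390   squad              82
7      61       463    wiki              71
8      25       887   mnist              35
group by dataset, sum of epochs_plus_10:
dataset
imdb     110
mnist    170
squad     82
wiki     159
Name: epochs_plus_10, dtype: int64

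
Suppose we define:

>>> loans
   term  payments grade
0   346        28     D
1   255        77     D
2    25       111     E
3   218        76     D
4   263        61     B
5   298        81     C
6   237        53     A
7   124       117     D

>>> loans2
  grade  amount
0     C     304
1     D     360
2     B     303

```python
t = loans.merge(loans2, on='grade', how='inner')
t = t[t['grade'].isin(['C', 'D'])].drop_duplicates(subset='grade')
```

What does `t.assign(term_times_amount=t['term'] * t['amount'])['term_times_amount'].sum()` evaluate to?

215152

merge on 'grade' (how='inner') → 6 rows:
   term  payments grade  amount
0   346        28     D     360
1   255        77     D     360
2   218        76     D     360
3   263        61     B     303
4   298        81     C     304
5   124       117     D     360
filter rows where grade in ['C', 'D']:
   term  payments grade  amount
0   346        28     D     360
1   255        77     D     360
2   218        76     D     360
4   298        81     C     304
5   124       117     D     360
drop duplicate grade (keep=first):
   term  payments grade  amount
0   346        28     D     360
4   298        81     C     304
add column term_times_amount = t['term'] * t['amount']:
   term  payments grade  amount  term_times_amount
0   346        28     D     360             124560
4   298        81     C     304              90592
The sum of column 'term_times_amount' is 215152.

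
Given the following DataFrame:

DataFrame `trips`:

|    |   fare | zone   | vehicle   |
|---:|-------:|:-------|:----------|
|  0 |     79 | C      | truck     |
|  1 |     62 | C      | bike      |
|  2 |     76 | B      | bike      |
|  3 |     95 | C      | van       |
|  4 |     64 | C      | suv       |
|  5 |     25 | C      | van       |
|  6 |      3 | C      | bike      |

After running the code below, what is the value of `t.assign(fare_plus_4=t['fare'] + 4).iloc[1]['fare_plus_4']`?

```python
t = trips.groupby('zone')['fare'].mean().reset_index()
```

58.6666666667

group by zone, mean of fare:
zone
B    76.000000
C    54.666667
Name: fare, dtype: float64
reset_index():
  zone       fare
0    B  76.000000
1    C  54.666667
add column fare_plus_4 = t['fare'] + 4:
  zone       fare  fare_plus_4
0    B  76.000000    80.000000
1    C  54.666667    58.666667
Then the value at position 1, column 'fare_plus_4': 58.6666666667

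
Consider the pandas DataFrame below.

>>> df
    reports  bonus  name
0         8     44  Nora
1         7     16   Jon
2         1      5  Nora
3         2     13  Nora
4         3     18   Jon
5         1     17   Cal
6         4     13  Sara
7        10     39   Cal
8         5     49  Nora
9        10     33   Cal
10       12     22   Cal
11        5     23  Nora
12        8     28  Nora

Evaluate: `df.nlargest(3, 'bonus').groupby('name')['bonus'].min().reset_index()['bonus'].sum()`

83

take 3 rows with largest bonus:
   reports  bonus  name
8        5     49  Nora
0        8     44  Nora
7       10     39   Cal
group by name, min of bonus:
name
Cal     39
Nora    44
Name: bonus, dtype: int64
reset_index():
   name  bonus
0   Cal     39
1  Nora     44
sum of column 'bonus' → 83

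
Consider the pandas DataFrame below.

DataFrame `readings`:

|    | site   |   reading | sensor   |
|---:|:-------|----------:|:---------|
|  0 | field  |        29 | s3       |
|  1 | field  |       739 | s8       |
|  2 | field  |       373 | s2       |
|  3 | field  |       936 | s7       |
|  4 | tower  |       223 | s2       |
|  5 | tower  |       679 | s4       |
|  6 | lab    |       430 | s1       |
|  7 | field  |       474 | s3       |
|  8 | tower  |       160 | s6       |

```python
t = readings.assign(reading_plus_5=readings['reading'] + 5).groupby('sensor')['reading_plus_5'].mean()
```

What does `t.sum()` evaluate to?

3528.5

add column reading_plus_5 = readings['reading'] + 5:
    site  reading sensor  reading_plus_5
0  field       29     s3              34
1  field      739     s8             744
2  field      373     s2             378
3  field      936     s7             941
4  tower      223     s2             228
5  tower      679     s4             684
6    lab      430     s1             435
7  field      474     s3             479
8  tower      160     s6             165
group by sensor, mean of reading_plus_5:
sensor
s1    435.0
s2    303.0
s3    256.5
s4    684.0
s6    165.0
s7    941.0
s8    744.0
Name: reading_plus_5, dtype: float64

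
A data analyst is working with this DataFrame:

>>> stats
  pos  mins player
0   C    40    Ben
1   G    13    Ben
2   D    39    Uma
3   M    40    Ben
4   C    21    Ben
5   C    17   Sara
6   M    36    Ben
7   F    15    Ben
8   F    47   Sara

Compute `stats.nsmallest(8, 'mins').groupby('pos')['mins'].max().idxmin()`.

take 8 rows with smallest mins:
  pos  mins player
1   G    13    Ben
7   F    15    Ben
5   C    17   Sara
4   C    21    Ben
6   M    36    Ben
2   D    39    Uma
0   C    40    Ben
3   M    40    Ben
group by pos, max of mins:
pos
C    40
D    39
F    15
G    13
M    40
Name: mins, dtype: int64

G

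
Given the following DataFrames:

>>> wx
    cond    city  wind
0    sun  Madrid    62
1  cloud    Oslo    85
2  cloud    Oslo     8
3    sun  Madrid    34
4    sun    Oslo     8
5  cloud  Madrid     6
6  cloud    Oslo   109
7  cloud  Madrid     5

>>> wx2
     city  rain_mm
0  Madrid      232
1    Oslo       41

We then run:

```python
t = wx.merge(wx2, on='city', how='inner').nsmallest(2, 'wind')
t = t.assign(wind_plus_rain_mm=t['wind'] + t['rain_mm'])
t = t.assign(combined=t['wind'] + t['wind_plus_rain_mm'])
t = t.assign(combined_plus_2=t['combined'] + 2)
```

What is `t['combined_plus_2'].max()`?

merge on 'city' (how='inner') → 8 rows:
    cond    city  wind  rain_mm
0    sun  Madrid    62      232
1  cloud    Oslo    85       41
2  cloud    Oslo     8       41
3    sun  Madrid    34      232
4    sun    Oslo     8       41
5  cloud  Madrid     6      232
6  cloud    Oslo   109       41
7  cloud  Madrid     5      232
take 2 rows with smallest wind:
    cond    city  wind  rain_mm
7  cloud  Madrid     5      232
5  cloud  Madrid     6      232
add column wind_plus_rain_mm = t['wind'] + t['rain_mm']:
    cond    city  wind  rain_mm  wind_plus_rain_mm
7  cloud  Madrid     5      232                237
5  cloud  Madrid     6      232                238
add column combined = t['wind'] + t['wind_plus_rain_mm']:
    cond    city  wind  rain_mm  wind_plus_rain_mm  combined
7  cloud  Madrid     5      232                237       242
5  cloud  Madrid     6      232                238       244
add column combined_plus_2 = t['combined'] + 2:
    cond    city  wind  rain_mm  wind_plus_rain_mm  combined  combined_plus_2
7  cloud  Madrid     5      232                237       242              244
5  cloud  Madrid     6      232                238       244              246
max of column 'combined_plus_2' → 246

246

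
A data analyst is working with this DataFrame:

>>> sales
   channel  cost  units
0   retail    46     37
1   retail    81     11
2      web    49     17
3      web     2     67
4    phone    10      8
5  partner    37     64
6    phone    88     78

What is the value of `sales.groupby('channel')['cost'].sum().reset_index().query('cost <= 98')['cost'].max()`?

98

group by channel, sum of cost:
channel
partner     37
phone       98
retail     127
web         51
Name: cost, dtype: int64
reset_index():
   channel  cost
0  partner    37
1    phone    98
2   retail   127
3      web    51
filter rows where cost <= 98:
   channel  cost
0  partner    37
1    phone    98
3      web    51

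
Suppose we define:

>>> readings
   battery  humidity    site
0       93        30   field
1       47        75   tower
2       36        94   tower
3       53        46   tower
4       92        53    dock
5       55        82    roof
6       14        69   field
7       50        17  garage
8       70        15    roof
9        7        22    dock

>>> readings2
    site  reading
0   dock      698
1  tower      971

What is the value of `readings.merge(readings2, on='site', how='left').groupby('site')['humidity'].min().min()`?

merge on 'site' (how='left') → 10 rows:
   battery  humidity    site  reading
0       93        30   field      NaN
1       47        75   tower    971.0
2       36        94   tower    971.0
3       53        46   tower    971.0
4       92        53    dock    698.0
5       55        82    roof      NaN
6       14        69   field      NaN
7       50        17  garage      NaN
8       70        15    roof      NaN
9        7        22    dock    698.0
group by site, min of humidity:
site
dock      22
field     30
garage    17
roof      15
tower     46
Name: humidity, dtype: int64

15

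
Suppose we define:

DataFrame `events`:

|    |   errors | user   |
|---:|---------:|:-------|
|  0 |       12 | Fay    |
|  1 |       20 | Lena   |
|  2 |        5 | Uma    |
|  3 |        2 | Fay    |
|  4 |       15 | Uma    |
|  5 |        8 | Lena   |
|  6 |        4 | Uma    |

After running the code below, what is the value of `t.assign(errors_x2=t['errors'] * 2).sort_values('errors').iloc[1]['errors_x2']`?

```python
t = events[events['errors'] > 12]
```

filter rows where errors > 12:
   errors  user
1      20  Lena
4      15   Uma
add column errors_x2 = t['errors'] * 2:
   errors  user  errors_x2
1      20  Lena         40
4      15   Uma         30
sort by errors:
   errors  user  errors_x2
4      15   Uma         30
1      20  Lena         40

40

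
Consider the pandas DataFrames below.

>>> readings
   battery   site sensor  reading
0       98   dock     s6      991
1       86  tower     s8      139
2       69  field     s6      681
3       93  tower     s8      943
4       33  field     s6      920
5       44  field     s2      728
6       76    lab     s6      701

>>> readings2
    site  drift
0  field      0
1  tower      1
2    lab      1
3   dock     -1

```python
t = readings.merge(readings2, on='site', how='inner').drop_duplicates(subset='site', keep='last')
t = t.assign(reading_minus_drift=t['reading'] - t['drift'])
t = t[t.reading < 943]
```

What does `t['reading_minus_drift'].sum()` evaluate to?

merge on 'site' (how='inner') → 7 rows:
   battery   site sensor  reading  drift
0       98   dock     s6      991     -1
1       86  tower     s8      139      1
2       69  field     s6      681      0
3       93  tower     s8      943      1
4       33  field     s6      920      0
5       44  field     s2      728      0
6       76    lab     s6      701      1
drop duplicate site (keep=last):
   battery   site sensor  reading  drift
0       98   dock     s6      991     -1
3       93  tower     s8      943      1
5       44  field     s2      728      0
6       76    lab     s6      701      1
add column reading_minus_drift = t['reading'] - t['drift']:
   battery   site sensor  reading  drift  reading_minus_drift
0       98   dock     s6      991     -1                  992
3       93  tower     s8      943      1                  942
5       44  field     s2      728      0                  728
6       76    lab     s6      701      1                  700
filter rows where reading < 943:
   battery   site sensor  reading  drift  reading_minus_drift
5       44  field     s2      728      0                  728
6       76    lab     s6      701      1                  700
sum of column 'reading_minus_drift' → 1428

1428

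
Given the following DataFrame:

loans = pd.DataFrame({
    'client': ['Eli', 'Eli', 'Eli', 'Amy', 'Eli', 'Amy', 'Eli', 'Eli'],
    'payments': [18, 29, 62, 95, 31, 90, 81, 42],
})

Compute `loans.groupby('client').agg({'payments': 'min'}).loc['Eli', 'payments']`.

18

group by client, min of payments:
        payments
client          
Amy           90
Eli           18
So loc['Eli', 'payments'] = 18.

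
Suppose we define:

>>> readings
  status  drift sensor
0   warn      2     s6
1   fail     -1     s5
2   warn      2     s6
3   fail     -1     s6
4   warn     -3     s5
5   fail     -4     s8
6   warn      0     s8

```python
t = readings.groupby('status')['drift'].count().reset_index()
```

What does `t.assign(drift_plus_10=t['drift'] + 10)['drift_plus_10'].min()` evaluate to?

13

group by status, count of drift:
status
fail    3
warn    4
Name: drift, dtype: int64
reset_index():
  status  drift
0   fail      3
1   warn      4
add column drift_plus_10 = t['drift'] + 10:
  status  drift  drift_plus_10
0   fail      3             13
1   warn      4             14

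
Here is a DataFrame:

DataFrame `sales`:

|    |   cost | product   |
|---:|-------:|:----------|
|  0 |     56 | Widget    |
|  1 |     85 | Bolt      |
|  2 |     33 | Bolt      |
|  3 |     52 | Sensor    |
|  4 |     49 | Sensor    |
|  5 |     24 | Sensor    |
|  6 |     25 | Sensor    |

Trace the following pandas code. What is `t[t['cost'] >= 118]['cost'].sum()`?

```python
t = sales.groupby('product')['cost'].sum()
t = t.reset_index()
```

group by product, sum of cost:
product
Bolt      118
Sensor    150
Widget     56
Name: cost, dtype: int64
reset_index():
  product  cost
0    Bolt   118
1  Sensor   150
2  Widget    56
filter rows where cost >= 118:
  product  cost
0    Bolt   118
1  Sensor   150
sum of column 'cost' → 268

268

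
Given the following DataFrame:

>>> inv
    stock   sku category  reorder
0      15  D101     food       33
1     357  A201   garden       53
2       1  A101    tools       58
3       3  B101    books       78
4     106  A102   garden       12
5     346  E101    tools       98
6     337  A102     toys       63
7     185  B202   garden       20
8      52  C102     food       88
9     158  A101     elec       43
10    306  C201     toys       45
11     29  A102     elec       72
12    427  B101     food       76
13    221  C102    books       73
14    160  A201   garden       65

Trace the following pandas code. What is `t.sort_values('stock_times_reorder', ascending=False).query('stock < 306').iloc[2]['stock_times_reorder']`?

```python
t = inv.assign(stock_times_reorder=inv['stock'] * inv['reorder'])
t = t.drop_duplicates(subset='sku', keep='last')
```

6794

add column stock_times_reorder = inv['stock'] * inv['reorder']:
    stock   sku category  reorder  stock_times_reorder
0      15  D101     food       33                  495
1     357  A201   garden       53                18921
2       1  A101    tools       58                   58
3       3  B101    books       78                  234
4     106  A102   garden       12                 1272
5     346  E101    tools       98                33908
6     337  A102     toys       63                21231
7     185  B202   garden       20                 3700
8      52  C102     food       88                 4576
9     158  A101     elec       43                 6794
10    306  C201     toys       45                13770
11     29  A102     elec       72                 2088
12    427  B101     food       76                32452
13    221  C102    books       73                16133
14    160  A201   garden       65                10400
drop duplicate sku (keep=last):
    stock   sku category  reorder  stock_times_reorder
0      15  D101     food       33                  495
5     346  E101    tools       98                33908
7     185  B202   garden       20                 3700
9     158  A101     elec       43                 6794
10    306  C201     toys       45                13770
11     29  A102     elec       72                 2088
12    427  B101     food       76                32452
13    221  C102    books       73                16133
14    160  A201   garden       65                10400
sort by stock_times_reorder descending:
    stock   sku category  reorder  stock_times_reorder
5     346  E101    tools       98                33908
12    427  B101     food       76                32452
13    221  C102    books       73                16133
10    306  C201     toys       45                13770
14    160  A201   garden       65                10400
9     158  A101     elec       43                 6794
7     185  B202   garden       20                 3700
11     29  A102     elec       72                 2088
0      15  D101     food       33                  495
filter rows where stock < 306:
    stock   sku category  reorder  stock_times_reorder
13    221  C102    books       73                16133
14    160  A201   garden       65                10400
9     158  A101     elec       43                 6794
7     185  B202   garden       20                 3700
11     29  A102     elec       72                 2088
0      15  D101     food       33                  495
value at position 2, column 'stock_times_reorder' → 6794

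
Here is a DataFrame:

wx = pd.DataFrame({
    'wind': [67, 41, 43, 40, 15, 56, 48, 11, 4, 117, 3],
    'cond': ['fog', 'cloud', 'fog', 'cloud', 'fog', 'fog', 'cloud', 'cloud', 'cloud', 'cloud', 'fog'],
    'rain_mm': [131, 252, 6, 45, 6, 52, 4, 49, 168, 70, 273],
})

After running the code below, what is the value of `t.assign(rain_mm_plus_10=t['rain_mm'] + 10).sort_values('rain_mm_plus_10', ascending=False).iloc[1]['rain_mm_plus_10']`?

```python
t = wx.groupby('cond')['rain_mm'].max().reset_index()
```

group by cond, max of rain_mm:
cond
cloud    252
fog      273
Name: rain_mm, dtype: int64
reset_index():
    cond  rain_mm
0  cloud      252
1    fog      273
add column rain_mm_plus_10 = t['rain_mm'] + 10:
    cond  rain_mm  rain_mm_plus_10
0  cloud      252              262
1    fog      273              283
sort by rain_mm_plus_10 descending:
    cond  rain_mm  rain_mm_plus_10
1    fog      273              283
0  cloud      252              262
value at position 1, column 'rain_mm_plus_10' → 262

262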